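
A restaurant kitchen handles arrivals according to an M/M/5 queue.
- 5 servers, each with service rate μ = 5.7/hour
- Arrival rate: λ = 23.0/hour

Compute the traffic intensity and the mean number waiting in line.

Traffic intensity: ρ = λ/(cμ) = 23.0/(5×5.7) = 0.8070
Since ρ = 0.8070 < 1, system is stable.
Offered load a = λ/μ = cρ = 23.0/5.7 = 4.0351
P₀ = [ Σₙ₌₀^4 aⁿ/n! + a^5/(5!(1-ρ)) ]⁻¹
Σ = a^0/0! + a^1/1! + a^2/2! + a^3/3! + a^4/4! = 1.0000 + 4.0351 + 8.1410 + 10.9498 + 11.0459 = 35.1718
a^5/(5!(1-ρ)) = 1069.7072/(120 × 0.1929825) = 46.1919
P₀ = 1/(35.1718 + 46.1919) = 0.01229
Lq = P₀·a^5·ρ / (5!(1-ρ)²) = 0.01229 × 1069.7072 × 0.8070 / (120 × 0.03724) = 2.3741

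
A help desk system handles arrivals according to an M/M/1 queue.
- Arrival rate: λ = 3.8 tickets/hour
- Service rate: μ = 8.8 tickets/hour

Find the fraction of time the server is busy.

Server utilization: ρ = λ/μ
ρ = 3.8/8.8 = 0.4318
The server is busy 43.18% of the time.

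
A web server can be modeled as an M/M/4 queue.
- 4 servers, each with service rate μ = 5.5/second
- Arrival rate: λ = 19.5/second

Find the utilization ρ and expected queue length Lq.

Traffic intensity: ρ = λ/(cμ) = 19.5/(4×5.5) = 0.8864
Since ρ = 0.8864 < 1, system is stable.
Offered load a = λ/μ = cρ = 19.5/5.5 = 3.5455
P₀ = [ Σₙ₌₀^3 aⁿ/n! + a^4/(4!(1-ρ)) ]⁻¹
Σ = a^0/0! + a^1/1! + a^2/2! + a^3/3! = 1.0000 + 3.5455 + 6.2851 + 7.4279 = 18.2585
a^4/(4!(1-ρ)) = 158.0111/(24 × 0.1136364) = 57.9374
P₀ = 1/(18.2585 + 57.9374) = 0.01312
Lq = P₀·a^4·ρ / (4!(1-ρ)²) = 0.0131241 × 158.0111 × 0.886364 / (24 × 0.0129132) = 5.9309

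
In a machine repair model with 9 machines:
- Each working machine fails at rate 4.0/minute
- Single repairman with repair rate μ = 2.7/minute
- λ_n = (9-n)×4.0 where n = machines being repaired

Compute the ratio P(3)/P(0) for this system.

P(3)/P(0) = ∏_{i=0}^{3-1} λ_i/μ_{i+1}
= (9-0)×4.0/2.7 × (9-1)×4.0/2.7 × (9-2)×4.0/2.7
= 1638.7746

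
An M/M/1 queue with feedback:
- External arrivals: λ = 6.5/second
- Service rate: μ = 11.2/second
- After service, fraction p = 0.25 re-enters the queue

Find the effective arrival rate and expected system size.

Effective arrival rate: λ_eff = λ/(1-p) = 6.5/(1-0.25) = 6.5/0.75 = 8.6667
ρ = λ_eff/μ = 8.6667/11.2 = 0.77381
L = ρ/(1-ρ) = 0.77381/(1-0.77381) = 3.4211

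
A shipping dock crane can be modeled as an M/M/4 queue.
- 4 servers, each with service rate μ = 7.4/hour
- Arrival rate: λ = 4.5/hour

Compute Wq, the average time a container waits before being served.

Traffic intensity: ρ = λ/(cμ) = 4.5/(4×7.4) = 0.1520
Since ρ = 0.1520 < 1, system is stable.
Offered load a = λ/μ = cρ = 4.5/7.4 = 0.6081
P₀ = [ Σₙ₌₀^3 aⁿ/n! + a^4/(4!(1-ρ)) ]⁻¹
Σ = a^0/0! + a^1/1! + a^2/2! + a^3/3! = 1.0000 + 0.6081 + 0.1849 + 0.03748 = 1.8305
a^4/(4!(1-ρ)) = 0.13675/(24 × 0.84797) = 0.006719
P₀ = 1/(1.8305 + 0.006719) = 0.5443
Lq = P₀·a^4·ρ / (4!(1-ρ)²) = 0.54431 × 0.13675 × 0.15203 / (24 × 0.71906) = 0.0006557
Wq = Lq/λ = 0.0006557/4.5 = 0.0001457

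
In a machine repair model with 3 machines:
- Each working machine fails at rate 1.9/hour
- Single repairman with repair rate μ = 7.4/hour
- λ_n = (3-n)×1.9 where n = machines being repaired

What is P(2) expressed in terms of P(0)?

P(2)/P(0) = ∏_{i=0}^{2-1} λ_i/μ_{i+1}
= (3-0)×1.9/7.4 × (3-1)×1.9/7.4
= 0.3955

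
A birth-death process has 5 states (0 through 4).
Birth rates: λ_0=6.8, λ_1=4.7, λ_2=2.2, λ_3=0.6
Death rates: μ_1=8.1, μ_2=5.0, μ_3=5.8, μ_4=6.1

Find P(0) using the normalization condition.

Ratios P(n)/P(0) = (λ₀···λₙ₋₁)/(μ₁···μₙ):
P(1)/P(0) = (6.8)/(8.1) = 0.83951
P(2)/P(0) = (6.8×4.7)/(8.1×5.0) = 0.78914
P(3)/P(0) = (6.8×4.7×2.2)/(8.1×5.0×5.8) = 0.29933
P(4)/P(0) = (6.8×4.7×2.2×0.6)/(8.1×5.0×5.8×6.1) = 0.029442

Normalization: ∑ P(n) = 1
P(0) × (1.0000 + 0.83951 + 0.78914 + 0.29933 + 0.029442) = 1
P(0) × 2.9574 = 1
P(0) = 1/2.9574 = 0.3381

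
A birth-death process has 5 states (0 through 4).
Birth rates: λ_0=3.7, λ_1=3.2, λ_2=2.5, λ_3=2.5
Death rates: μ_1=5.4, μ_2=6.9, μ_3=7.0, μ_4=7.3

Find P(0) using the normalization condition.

Ratios P(n)/P(0) = (λ₀···λₙ₋₁)/(μ₁···μₙ):
P(1)/P(0) = (3.7)/(5.4) = 0.68519
P(2)/P(0) = (3.7×3.2)/(5.4×6.9) = 0.31777
P(3)/P(0) = (3.7×3.2×2.5)/(5.4×6.9×7.0) = 0.11349
P(4)/P(0) = (3.7×3.2×2.5×2.5)/(5.4×6.9×7.0×7.3) = 0.038866

Normalization: ∑ P(n) = 1
P(0) × (1.0000 + 0.68519 + 0.31777 + 0.11349 + 0.038866) = 1
P(0) × 2.1553 = 1
P(0) = 1/2.1553 = 0.4640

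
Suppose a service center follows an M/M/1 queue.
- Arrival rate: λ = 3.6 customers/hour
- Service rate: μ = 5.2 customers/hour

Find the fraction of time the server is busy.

Server utilization: ρ = λ/μ
ρ = 3.6/5.2 = 0.6923
The server is busy 69.23% of the time.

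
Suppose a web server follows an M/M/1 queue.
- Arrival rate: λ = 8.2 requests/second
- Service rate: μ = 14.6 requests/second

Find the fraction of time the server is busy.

Server utilization: ρ = λ/μ
ρ = 8.2/14.6 = 0.5616
The server is busy 56.16% of the time.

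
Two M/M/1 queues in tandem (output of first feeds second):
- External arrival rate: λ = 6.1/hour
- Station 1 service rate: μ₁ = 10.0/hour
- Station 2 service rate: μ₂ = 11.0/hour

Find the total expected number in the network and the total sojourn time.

By Jackson's theorem, each station behaves as independent M/M/1.
Station 1: ρ₁ = 6.1/10.0 = 0.6100, L₁ = ρ₁/(1-ρ₁) = λ/(μ₁-λ) = 6.1/3.90 = 1.5641
Station 2: ρ₂ = 6.1/11.0 = 0.5545, L₂ = ρ₂/(1-ρ₂) = λ/(μ₂-λ) = 6.1/4.90 = 1.2449
Total: L = L₁ + L₂ = 1.5641 + 1.2449 = 2.8090
W = L/λ = 2.8090/6.1 = 0.4605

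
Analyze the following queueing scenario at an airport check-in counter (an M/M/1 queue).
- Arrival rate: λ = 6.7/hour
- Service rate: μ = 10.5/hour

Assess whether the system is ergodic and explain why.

Stability requires ρ = λ/(cμ) < 1
ρ = 6.7/(1 × 10.5) = 6.7/10.50 = 0.6381
Since 0.6381 < 1, the system is STABLE.
The server is busy 63.81% of the time.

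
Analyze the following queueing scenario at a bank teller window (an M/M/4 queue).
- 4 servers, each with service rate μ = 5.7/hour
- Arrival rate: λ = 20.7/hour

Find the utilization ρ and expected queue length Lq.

Traffic intensity: ρ = λ/(cμ) = 20.7/(4×5.7) = 0.9079
Since ρ = 0.9079 < 1, system is stable.
Offered load a = λ/μ = cρ = 20.7/5.7 = 3.6316
P₀ = [ Σₙ₌₀^3 aⁿ/n! + a^4/(4!(1-ρ)) ]⁻¹
Σ = a^0/0! + a^1/1! + a^2/2! + a^3/3! = 1.0000 + 3.6316 + 6.5942 + 7.9824 = 19.2082
a^4/(4!(1-ρ)) = 173.9330/(24 × 0.09210526) = 78.6840
P₀ = 1/(19.2082 + 78.6840) = 0.01022
Lq = P₀·a^4·ρ / (4!(1-ρ)²) = 0.0102153 × 173.9330 × 0.907895 / (24 × 0.00848338) = 7.9230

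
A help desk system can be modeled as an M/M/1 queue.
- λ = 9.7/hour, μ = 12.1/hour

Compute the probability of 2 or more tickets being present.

ρ = λ/μ = 9.7/12.1 = 0.80165
P(N ≥ n) = ρⁿ
P(N ≥ 2) = 0.80165^2
P(N ≥ 2) = 0.6426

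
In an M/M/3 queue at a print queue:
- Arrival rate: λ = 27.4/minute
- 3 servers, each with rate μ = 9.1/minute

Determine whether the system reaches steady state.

Stability requires ρ = λ/(cμ) < 1
ρ = 27.4/(3 × 9.1) = 27.4/27.30 = 1.0037
Since 1.0037 ≥ 1, the system is UNSTABLE.
Need c > λ/μ = 27.4/9.1 = 3.01.
Minimum servers needed: c = 4.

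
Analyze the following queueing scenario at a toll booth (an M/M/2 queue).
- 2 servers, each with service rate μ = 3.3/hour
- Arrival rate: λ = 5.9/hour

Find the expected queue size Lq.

Traffic intensity: ρ = λ/(cμ) = 5.9/(2×3.3) = 0.8939
Since ρ = 0.8939 < 1, system is stable.
Offered load a = λ/μ = cρ = 5.9/3.3 = 1.7879
P₀ = [ Σₙ₌₀^1 aⁿ/n! + a^2/(2!(1-ρ)) ]⁻¹
Σ = a^0/0! + a^1/1! = 1.0000 + 1.7879 = 2.7879
a^2/(2!(1-ρ)) = 3.1965/(2 × 0.10606) = 15.0693
P₀ = 1/(2.7879 + 15.0693) = 0.05600
Lq = P₀·a^2·ρ / (2!(1-ρ)²) = 0.0560000 × 3.19651 × 0.893939 / (2 × 0.0112489) = 7.1127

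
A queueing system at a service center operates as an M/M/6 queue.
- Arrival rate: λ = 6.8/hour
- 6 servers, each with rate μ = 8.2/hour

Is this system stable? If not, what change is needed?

Stability requires ρ = λ/(cμ) < 1
ρ = 6.8/(6 × 8.2) = 6.8/49.20 = 0.1382
Since 0.1382 < 1, the system is STABLE.
The servers are busy 13.82% of the time.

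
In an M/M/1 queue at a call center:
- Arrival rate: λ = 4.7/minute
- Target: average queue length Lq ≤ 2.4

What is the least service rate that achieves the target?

For M/M/1: Lq = λ²/(μ(μ-λ))
Need Lq ≤ 2.4, i.e. μ(μ-λ) ≥ λ²/2.4
μ² - 4.7μ - 22.09/2.4 ≥ 0  →  μ² - 4.7μ - 9.20417 ≥ 0
Quadratic formula (positive root): μ = [λ + √(λ² + 4×9.20417)]/2
Discriminant: 22.09 + 4×9.20417 = 58.9067, √58.9067 = 7.6751
μ ≥ (4.7 + 7.6751)/2 = 6.1875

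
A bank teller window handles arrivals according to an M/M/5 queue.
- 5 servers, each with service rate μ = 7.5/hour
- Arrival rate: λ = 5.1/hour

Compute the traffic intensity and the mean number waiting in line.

Traffic intensity: ρ = λ/(cμ) = 5.1/(5×7.5) = 0.1360
Since ρ = 0.1360 < 1, system is stable.
Offered load a = λ/μ = cρ = 5.1/7.5 = 0.6800
P₀ = [ Σₙ₌₀^4 aⁿ/n! + a^5/(5!(1-ρ)) ]⁻¹
Σ = a^0/0! + a^1/1! + a^2/2! + a^3/3! + a^4/4! = 1.0000 + 0.6800 + 0.2312 + 0.05241 + 0.008909 = 1.9725
a^5/(5!(1-ρ)) = 0.1454/(120 × 0.8640) = 0.001402
P₀ = 1/(1.9725 + 0.001402) = 0.5066
Lq = P₀·a^5·ρ / (5!(1-ρ)²) = 0.5066 × 0.1454 × 0.1360 / (120 × 0.7465) = 0.0001118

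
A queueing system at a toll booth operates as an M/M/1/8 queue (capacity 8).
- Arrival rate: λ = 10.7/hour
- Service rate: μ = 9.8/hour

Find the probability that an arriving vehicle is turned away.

ρ = λ/μ = 10.7/9.8 = 1.09184
P₀ = (1-ρ)/(1-ρ^(K+1)) = (1-1.09184)/(1-1.09184^9) = -0.09184/-1.2051 = 0.07621
P_K = P₀×ρ^K = 0.07621 × 1.09184^8 = 0.07621 × 2.0196 = 0.1539
Blocking probability = 15.39%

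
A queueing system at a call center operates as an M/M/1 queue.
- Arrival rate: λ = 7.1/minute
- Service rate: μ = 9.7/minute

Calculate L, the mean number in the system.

ρ = λ/μ = 7.1/9.7 = 0.7320
For M/M/1: L = λ/(μ-λ)
L = 7.1/(9.7-7.1) = 7.1/2.60
L = 2.7308 calls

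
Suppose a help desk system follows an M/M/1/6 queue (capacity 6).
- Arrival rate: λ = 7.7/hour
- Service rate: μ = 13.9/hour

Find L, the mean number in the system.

ρ = λ/μ = 7.7/13.9 = 0.55396
P₀ = (1-ρ)/(1-ρ^(K+1)) = (1-0.55396)/(1-0.55396^7) = 0.4460/0.9840 = 0.4533
P_K = P₀×ρ^K = 0.4533 × 0.55396^6 = 0.4533 × 0.02890 = 0.01310
L = ρ[1 - (K+1)ρ^K + Kρ^(K+1)] / [(1-ρ)(1-ρ^(K+1))]
L = 0.55396 × (1 - 7×0.02890 + 6×0.01601) / ((1 - 0.55396) × (1 - 0.01601)) = 1.1281 tickets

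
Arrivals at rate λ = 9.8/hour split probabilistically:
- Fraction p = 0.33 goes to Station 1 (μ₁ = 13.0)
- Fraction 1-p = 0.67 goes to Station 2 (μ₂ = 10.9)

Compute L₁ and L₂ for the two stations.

Effective rates: λ₁ = 9.8×0.33 = 3.234, λ₂ = 9.8×0.67 = 6.566
Station 1: ρ₁ = 3.234/13.0 = 0.248769, L₁ = ρ₁/(1-ρ₁) = 0.248769/(1-0.248769) = 0.3311
Station 2: ρ₂ = 6.566/10.9 = 0.60239, L₂ = ρ₂/(1-ρ₂) = 0.60239/(1-0.60239) = 1.5150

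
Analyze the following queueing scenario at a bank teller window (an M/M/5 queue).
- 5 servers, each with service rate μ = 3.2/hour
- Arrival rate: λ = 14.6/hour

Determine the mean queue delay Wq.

Traffic intensity: ρ = λ/(cμ) = 14.6/(5×3.2) = 0.9125
Since ρ = 0.9125 < 1, system is stable.
Offered load a = λ/μ = cρ = 14.6/3.2 = 4.5625
P₀ = [ Σₙ₌₀^4 aⁿ/n! + a^5/(5!(1-ρ)) ]⁻¹
Σ = a^0/0! + a^1/1! + a^2/2! + a^3/3! + a^4/4! = 1.000000 + 4.562500 + 10.40820 + 15.82914 + 18.05512 = 49.8550
a^5/(5!(1-ρ)) = 1977.0351/(120 × 0.08750) = 188.2891
P₀ = 1/(49.8550 + 188.2891) = 0.004199
Lq = P₀·a^5·ρ / (5!(1-ρ)²) = 0.004199 × 1977.0351 × 0.9125 / (120 × 0.007656) = 8.2454
Wq = Lq/λ = 8.2454/14.6 = 0.5648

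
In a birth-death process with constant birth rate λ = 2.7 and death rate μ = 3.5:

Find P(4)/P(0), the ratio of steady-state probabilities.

For constant rates: P(n)/P(0) = (λ/μ)^n
P(4)/P(0) = (2.7/3.5)^4 = 0.7714^4 = 0.3541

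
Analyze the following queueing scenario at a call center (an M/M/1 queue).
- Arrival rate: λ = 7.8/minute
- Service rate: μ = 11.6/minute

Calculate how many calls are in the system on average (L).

ρ = λ/μ = 7.8/11.6 = 0.6724
For M/M/1: L = λ/(μ-λ)
L = 7.8/(11.6-7.8) = 7.8/3.80
L = 2.0526 calls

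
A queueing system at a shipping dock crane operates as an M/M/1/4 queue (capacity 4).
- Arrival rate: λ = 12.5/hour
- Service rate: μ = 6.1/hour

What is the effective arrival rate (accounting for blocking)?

ρ = λ/μ = 12.5/6.1 = 2.0492
P₀ = (1-ρ)/(1-ρ^(K+1)) = (1-2.0492)/(1-2.0492^5) = -1.0492/-35.1345 = 0.02986
P_K = P₀×ρ^K = 0.029862 × 2.0492^4 = 0.029862 × 17.6335 = 0.5266
λ_eff = λ(1-P_K) = 12.5 × (1 - 0.526573) = 12.5 × 0.473427 = 5.9178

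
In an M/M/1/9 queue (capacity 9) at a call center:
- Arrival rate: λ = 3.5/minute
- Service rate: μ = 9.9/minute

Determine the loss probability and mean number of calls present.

ρ = λ/μ = 3.5/9.9 = 0.35354
P₀ = (1-ρ)/(1-ρ^(K+1)) = (1-0.35354)/(1-0.35354^10) = 0.6465/1.0000 = 0.6465
P_K = P₀×ρ^K = 0.64648 × 0.35354^9 = 0.64648 × 0.000086287 = 0.00005578
Blocking probability P_9 = 0.00005578 (0.005578%)
L = ρ[1 - (K+1)ρ^K + Kρ^(K+1)] / [(1-ρ)(1-ρ^(K+1))]
L = 0.35354 × (1 - 10×0.00008629 + 9×0.00003051) / ((1 - 0.35354) × (1 - 0.00003051)) = 0.5466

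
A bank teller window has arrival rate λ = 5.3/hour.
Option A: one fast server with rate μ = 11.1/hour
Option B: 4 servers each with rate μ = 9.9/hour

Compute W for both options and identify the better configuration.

Option A: single server μ = 11.1 (M/M/1)
  ρ_A = 5.3/11.1 = 0.4775
  W_A = 1/(μ-λ) = 1/(11.1-5.3) = 1/5.80 = 0.1724

Option B: 4 servers μ = 9.9 (M/M/4)
  ρ_B = λ/(cμ) = 5.3/(4×9.9) = 0.1338
  Offered load a = λ/μ = cρ = 5.3/9.9 = 0.5354
  P₀ = [ Σₙ₌₀^3 aⁿ/n! + a^4/(4!(1-ρ)) ]⁻¹
  Σ = a^0/0! + a^1/1! + a^2/2! + a^3/3! = 1.0000 + 0.53535 + 0.14330 + 0.025572 = 1.7042
  a^4/(4!(1-ρ)) = 0.08214/(24 × 0.8662) = 0.003951
  P₀ = 1/(1.7042 + 0.003951) = 0.5854
  Lq = P₀·a^4·ρ / (4!(1-ρ)²) = 0.58542 × 0.082142 × 0.13384 / (24 × 0.75024) = 0.0003574
  Wq_B = Lq/λ = 0.00035744/5.3 = 0.00006744
  W_B = Wq_B + 1/μ = 0.00006744 + 0.1010 = 0.1011

Since W_B = 0.1011 < W_A = 0.1724, Option B (multiple servers) has the shorter time in system.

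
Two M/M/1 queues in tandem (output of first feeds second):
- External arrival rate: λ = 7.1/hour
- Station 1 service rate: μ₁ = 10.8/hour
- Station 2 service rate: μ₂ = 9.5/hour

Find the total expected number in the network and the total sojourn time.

By Jackson's theorem, each station behaves as independent M/M/1.
Station 1: ρ₁ = 7.1/10.8 = 0.6574, L₁ = ρ₁/(1-ρ₁) = λ/(μ₁-λ) = 7.1/3.70 = 1.91892
Station 2: ρ₂ = 7.1/9.5 = 0.7474, L₂ = ρ₂/(1-ρ₂) = λ/(μ₂-λ) = 7.1/2.40 = 2.95833
Total: L = L₁ + L₂ = 1.91892 + 2.95833 = 4.8773
W = L/λ = 4.8773/7.1 = 0.6869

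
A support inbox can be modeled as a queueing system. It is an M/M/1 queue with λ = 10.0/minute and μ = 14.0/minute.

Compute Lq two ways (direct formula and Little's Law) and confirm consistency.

Method 1 (direct): Lq = λ²/(μ(μ-λ)) = 100.00/(14.0 × 4.00) = 1.7857

Method 2 (Little's Law):
W = 1/(μ-λ) = 1/4.00 = 0.2500
Wq = W - 1/μ = 0.2500 - 0.07143 = 0.17857
Lq = λWq = 10.0 × 0.17857 = 1.7857 ✔ (matches Method 1)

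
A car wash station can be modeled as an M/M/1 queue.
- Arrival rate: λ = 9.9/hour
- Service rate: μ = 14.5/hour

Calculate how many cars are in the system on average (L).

ρ = λ/μ = 9.9/14.5 = 0.6828
For M/M/1: L = λ/(μ-λ)
L = 9.9/(14.5-9.9) = 9.9/4.60
L = 2.1522 cars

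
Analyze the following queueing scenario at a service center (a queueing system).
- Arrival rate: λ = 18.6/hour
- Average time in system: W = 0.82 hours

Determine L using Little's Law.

Little's Law: L = λW
L = 18.6 × 0.82 = 15.2520 customers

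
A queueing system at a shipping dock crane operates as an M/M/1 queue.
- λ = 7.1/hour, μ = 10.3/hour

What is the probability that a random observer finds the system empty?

ρ = λ/μ = 7.1/10.3 = 0.6893
P(0) = 1 - ρ = 1 - 0.6893 = 0.3107
The server is idle 31.07% of the time.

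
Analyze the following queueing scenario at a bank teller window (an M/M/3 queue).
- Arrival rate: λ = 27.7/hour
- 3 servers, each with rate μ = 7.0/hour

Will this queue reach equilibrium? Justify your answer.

Stability requires ρ = λ/(cμ) < 1
ρ = 27.7/(3 × 7.0) = 27.7/21.00 = 1.3190
Since 1.3190 ≥ 1, the system is UNSTABLE.
Need c > λ/μ = 27.7/7.0 = 3.96.
Minimum servers needed: c = 4.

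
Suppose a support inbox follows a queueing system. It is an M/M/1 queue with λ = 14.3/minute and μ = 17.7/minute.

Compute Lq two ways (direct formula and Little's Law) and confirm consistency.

Method 1 (direct): Lq = λ²/(μ(μ-λ)) = 204.49/(17.7 × 3.40) = 3.3980

Method 2 (Little's Law):
W = 1/(μ-λ) = 1/3.40 = 0.29412
Wq = W - 1/μ = 0.29412 - 0.056497 = 0.23762
Lq = λWq = 14.3 × 0.23762 = 3.3980 ✔ (matches Method 1)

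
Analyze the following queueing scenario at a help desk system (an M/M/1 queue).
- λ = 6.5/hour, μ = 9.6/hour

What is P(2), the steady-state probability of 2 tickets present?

ρ = λ/μ = 6.5/9.6 = 0.6771
P(n) = (1-ρ)ρⁿ
P(2) = (1-0.6771) × 0.6771^2
P(2) = 0.3229 × 0.4585
P(2) = 0.1480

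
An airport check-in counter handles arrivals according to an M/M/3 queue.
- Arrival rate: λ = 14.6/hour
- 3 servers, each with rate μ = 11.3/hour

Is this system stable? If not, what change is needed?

Stability requires ρ = λ/(cμ) < 1
ρ = 14.6/(3 × 11.3) = 14.6/33.90 = 0.4307
Since 0.4307 < 1, the system is STABLE.
The servers are busy 43.07% of the time.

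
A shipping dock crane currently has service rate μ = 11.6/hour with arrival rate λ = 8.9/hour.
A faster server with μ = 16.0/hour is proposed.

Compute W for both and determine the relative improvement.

System 1: ρ₁ = 8.9/11.6 = 0.7672, W₁ = 1/(11.6-8.9) = 0.37037
System 2: ρ₂ = 8.9/16.0 = 0.5563, W₂ = 1/(16.0-8.9) = 0.14085
Improvement: (W₁-W₂)/W₁ = (0.37037-0.14085)/0.37037 = 61.97%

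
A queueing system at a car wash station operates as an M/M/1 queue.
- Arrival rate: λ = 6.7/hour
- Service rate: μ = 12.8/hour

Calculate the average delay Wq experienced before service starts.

First, compute utilization: ρ = λ/μ = 6.7/12.8 = 0.5234
For M/M/1: Wq = λ/(μ(μ-λ))
Wq = 6.7/(12.8 × (12.8-6.7))
Wq = 6.7/(12.8 × 6.10)
Wq = 0.08581 hours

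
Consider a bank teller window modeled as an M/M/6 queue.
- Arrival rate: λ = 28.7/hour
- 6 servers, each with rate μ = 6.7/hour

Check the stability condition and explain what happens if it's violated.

Stability requires ρ = λ/(cμ) < 1
ρ = 28.7/(6 × 6.7) = 28.7/40.20 = 0.7139
Since 0.7139 < 1, the system is STABLE.
The servers are busy 71.39% of the time.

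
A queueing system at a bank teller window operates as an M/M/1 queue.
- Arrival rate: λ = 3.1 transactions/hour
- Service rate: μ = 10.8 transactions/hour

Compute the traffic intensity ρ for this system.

Server utilization: ρ = λ/μ
ρ = 3.1/10.8 = 0.2870
The server is busy 28.70% of the time.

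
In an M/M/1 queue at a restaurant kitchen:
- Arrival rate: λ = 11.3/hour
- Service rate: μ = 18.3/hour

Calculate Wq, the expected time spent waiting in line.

First, compute utilization: ρ = λ/μ = 11.3/18.3 = 0.6175
For M/M/1: Wq = λ/(μ(μ-λ))
Wq = 11.3/(18.3 × (18.3-11.3))
Wq = 11.3/(18.3 × 7.00)
Wq = 0.08821 hours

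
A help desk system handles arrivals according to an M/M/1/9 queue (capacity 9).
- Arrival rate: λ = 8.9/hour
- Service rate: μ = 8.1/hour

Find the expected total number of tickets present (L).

ρ = λ/μ = 8.9/8.1 = 1.09877
P₀ = (1-ρ)/(1-ρ^(K+1)) = (1-1.09877)/(1-1.09877^10) = -0.09877/-1.5649 = 0.06312
P_K = P₀×ρ^K = 0.06312 × 1.09877^9 = 0.06312 × 2.3343 = 0.1473
L = ρ[1 - (K+1)ρ^K + Kρ^(K+1)] / [(1-ρ)(1-ρ^(K+1))]
L = 1.09877 × (1 - 10×2.334324 + 9×2.564885) / ((1 - 1.09877) × (1 - 2.564885)) = 5.2657 tickets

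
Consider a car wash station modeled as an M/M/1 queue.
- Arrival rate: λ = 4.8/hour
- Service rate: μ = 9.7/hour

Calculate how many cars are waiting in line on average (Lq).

ρ = λ/μ = 4.8/9.7 = 0.4948
For M/M/1: Lq = λ²/(μ(μ-λ))
Lq = 23.04/(9.7 × 4.90)
Lq = 0.4847 cars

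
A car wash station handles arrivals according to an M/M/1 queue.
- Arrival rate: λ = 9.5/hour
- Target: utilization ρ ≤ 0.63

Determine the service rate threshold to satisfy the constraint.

ρ = λ/μ, so μ = λ/ρ
μ ≥ 9.5/0.63 = 15.0794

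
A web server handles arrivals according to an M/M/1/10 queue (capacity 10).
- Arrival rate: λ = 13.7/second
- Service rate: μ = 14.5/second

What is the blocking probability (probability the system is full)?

ρ = λ/μ = 13.7/14.5 = 0.94483
P₀ = (1-ρ)/(1-ρ^(K+1)) = (1-0.94483)/(1-0.94483^11) = 0.05517/0.4643 = 0.1188
P_K = P₀×ρ^K = 0.11881 × 0.94483^10 = 0.11881 × 0.56694 = 0.06736
Blocking probability = 6.74%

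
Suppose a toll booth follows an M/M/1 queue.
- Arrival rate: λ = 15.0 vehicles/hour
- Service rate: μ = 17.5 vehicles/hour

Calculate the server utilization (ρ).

Server utilization: ρ = λ/μ
ρ = 15.0/17.5 = 0.8571
The server is busy 85.71% of the time.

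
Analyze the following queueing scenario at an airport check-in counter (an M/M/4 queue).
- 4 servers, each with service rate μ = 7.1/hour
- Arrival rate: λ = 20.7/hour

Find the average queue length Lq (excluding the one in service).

Traffic intensity: ρ = λ/(cμ) = 20.7/(4×7.1) = 0.7289
Since ρ = 0.7289 < 1, system is stable.
Offered load a = λ/μ = cρ = 20.7/7.1 = 2.9155
P₀ = [ Σₙ₌₀^3 aⁿ/n! + a^4/(4!(1-ρ)) ]⁻¹
Σ = a^0/0! + a^1/1! + a^2/2! + a^3/3! = 1.00000 + 2.91549 + 4.25005 + 4.13033 = 12.2959
a^4/(4!(1-ρ)) = 72.2517/(24 × 0.271127) = 11.1036
P₀ = 1/(12.2959 + 11.1036) = 0.04274
Lq = P₀·a^4·ρ / (4!(1-ρ)²) = 0.042736 × 72.2517 × 0.72887 / (24 × 0.073510) = 1.2757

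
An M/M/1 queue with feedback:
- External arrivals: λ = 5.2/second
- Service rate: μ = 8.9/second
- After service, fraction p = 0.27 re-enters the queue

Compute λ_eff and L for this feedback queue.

Effective arrival rate: λ_eff = λ/(1-p) = 5.2/(1-0.27) = 5.2/0.73 = 7.1233
ρ = λ_eff/μ = 7.1233/8.9 = 0.80037
L = ρ/(1-ρ) = 0.80037/(1-0.80037) = 4.0093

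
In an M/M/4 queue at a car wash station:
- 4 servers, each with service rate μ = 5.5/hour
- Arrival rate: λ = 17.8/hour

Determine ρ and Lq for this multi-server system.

Traffic intensity: ρ = λ/(cμ) = 17.8/(4×5.5) = 0.8091
Since ρ = 0.8091 < 1, system is stable.
Offered load a = λ/μ = cρ = 17.8/5.5 = 3.2364
P₀ = [ Σₙ₌₀^3 aⁿ/n! + a^4/(4!(1-ρ)) ]⁻¹
Σ = a^0/0! + a^1/1! + a^2/2! + a^3/3! = 1.0000 + 3.2364 + 5.2370 + 5.6496 = 15.1230
a^4/(4!(1-ρ)) = 109.7057/(24 × 0.190909) = 23.9437
P₀ = 1/(15.1230 + 23.9437) = 0.02560
Lq = P₀·a^4·ρ / (4!(1-ρ)²) = 0.02560 × 109.7057 × 0.8091 / (24 × 0.03645) = 2.5975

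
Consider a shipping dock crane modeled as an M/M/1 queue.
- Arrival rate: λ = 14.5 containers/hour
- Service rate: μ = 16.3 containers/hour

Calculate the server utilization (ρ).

Server utilization: ρ = λ/μ
ρ = 14.5/16.3 = 0.8896
The server is busy 88.96% of the time.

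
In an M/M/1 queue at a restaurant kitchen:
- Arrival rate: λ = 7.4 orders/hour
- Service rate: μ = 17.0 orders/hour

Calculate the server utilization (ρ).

Server utilization: ρ = λ/μ
ρ = 7.4/17.0 = 0.4353
The server is busy 43.53% of the time.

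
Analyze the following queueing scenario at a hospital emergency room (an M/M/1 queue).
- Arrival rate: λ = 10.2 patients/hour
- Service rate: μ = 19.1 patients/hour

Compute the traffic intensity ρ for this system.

Server utilization: ρ = λ/μ
ρ = 10.2/19.1 = 0.5340
The server is busy 53.40% of the time.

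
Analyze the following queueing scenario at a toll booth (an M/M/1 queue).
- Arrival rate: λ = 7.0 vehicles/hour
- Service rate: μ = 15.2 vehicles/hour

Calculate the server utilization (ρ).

Server utilization: ρ = λ/μ
ρ = 7.0/15.2 = 0.4605
The server is busy 46.05% of the time.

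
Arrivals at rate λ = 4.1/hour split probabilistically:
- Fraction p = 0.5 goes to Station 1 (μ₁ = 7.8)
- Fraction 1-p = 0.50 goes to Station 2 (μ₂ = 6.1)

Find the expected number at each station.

Effective rates: λ₁ = 4.1×0.5 = 2.05, λ₂ = 4.1×0.50 = 2.05
Station 1: ρ₁ = 2.05/7.8 = 0.2628, L₁ = ρ₁/(1-ρ₁) = 0.2628/(1-0.2628) = 0.3565
Station 2: ρ₂ = 2.05/6.1 = 0.33607, L₂ = ρ₂/(1-ρ₂) = 0.33607/(1-0.33607) = 0.5062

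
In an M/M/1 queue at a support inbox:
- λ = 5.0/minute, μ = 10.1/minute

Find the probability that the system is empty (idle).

ρ = λ/μ = 5.0/10.1 = 0.4950
P(0) = 1 - ρ = 1 - 0.4950 = 0.5050
The server is idle 50.50% of the time.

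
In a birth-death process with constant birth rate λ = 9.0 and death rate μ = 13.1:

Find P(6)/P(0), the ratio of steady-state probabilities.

For constant rates: P(n)/P(0) = (λ/μ)^n
P(6)/P(0) = (9.0/13.1)^6 = 0.68702^6 = 0.1052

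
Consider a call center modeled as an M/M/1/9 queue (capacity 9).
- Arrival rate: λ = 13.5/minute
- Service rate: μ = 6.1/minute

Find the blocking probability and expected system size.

ρ = λ/μ = 13.5/6.1 = 2.213115
P₀ = (1-ρ)/(1-ρ^(K+1)) = (1-2.213115)/(1-2.213115^10) = -1.2131/-2817.6413 = 0.0004305
P_K = P₀×ρ^K = 0.0004305 × 2.213115^9 = 0.0004305 × 1273.6082 = 0.5483
Blocking probability P_9 = 0.5483 (54.83%)
L = ρ[1 - (K+1)ρ^K + Kρ^(K+1)] / [(1-ρ)(1-ρ^(K+1))]
L = 2.213115 × (1 - 10×1273.6082 + 9×2818.6413) / ((1 - 2.213115) × (1 - 2818.6413)) = 8.1792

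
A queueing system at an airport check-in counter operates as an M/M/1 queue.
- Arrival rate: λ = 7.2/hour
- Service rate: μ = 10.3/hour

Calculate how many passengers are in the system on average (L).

ρ = λ/μ = 7.2/10.3 = 0.6990
For M/M/1: L = λ/(μ-λ)
L = 7.2/(10.3-7.2) = 7.2/3.10
L = 2.3226 passengers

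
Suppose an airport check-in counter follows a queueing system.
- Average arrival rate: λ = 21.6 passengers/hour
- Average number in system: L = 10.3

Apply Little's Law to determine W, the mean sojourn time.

Little's Law: L = λW, so W = L/λ
W = 10.3/21.6 = 0.4769 hours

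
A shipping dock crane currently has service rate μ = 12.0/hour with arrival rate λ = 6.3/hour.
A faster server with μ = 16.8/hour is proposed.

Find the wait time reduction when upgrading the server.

System 1: ρ₁ = 6.3/12.0 = 0.5250, W₁ = 1/(12.0-6.3) = 0.17544
System 2: ρ₂ = 6.3/16.8 = 0.3750, W₂ = 1/(16.8-6.3) = 0.095238
Improvement: (W₁-W₂)/W₁ = (0.17544-0.095238)/0.17544 = 45.71%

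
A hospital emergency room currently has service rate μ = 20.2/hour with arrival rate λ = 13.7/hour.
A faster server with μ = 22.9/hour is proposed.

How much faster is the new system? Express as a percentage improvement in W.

System 1: ρ₁ = 13.7/20.2 = 0.6782, W₁ = 1/(20.2-13.7) = 0.15385
System 2: ρ₂ = 13.7/22.9 = 0.5983, W₂ = 1/(22.9-13.7) = 0.10870
Improvement: (W₁-W₂)/W₁ = (0.15385-0.10870)/0.15385 = 29.35%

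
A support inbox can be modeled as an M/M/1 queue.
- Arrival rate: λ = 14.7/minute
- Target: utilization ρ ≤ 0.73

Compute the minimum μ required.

ρ = λ/μ, so μ = λ/ρ
μ ≥ 14.7/0.73 = 20.1370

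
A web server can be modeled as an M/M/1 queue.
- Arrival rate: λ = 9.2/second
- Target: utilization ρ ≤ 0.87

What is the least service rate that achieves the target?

ρ = λ/μ, so μ = λ/ρ
μ ≥ 9.2/0.87 = 10.5747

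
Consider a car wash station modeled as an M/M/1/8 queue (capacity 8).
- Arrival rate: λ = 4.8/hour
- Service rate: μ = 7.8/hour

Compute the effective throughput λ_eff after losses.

ρ = λ/μ = 4.8/7.8 = 0.615385
P₀ = (1-ρ)/(1-ρ^(K+1)) = (1-0.615385)/(1-0.615385^9) = 0.3846/0.9873 = 0.3895
P_K = P₀×ρ^K = 0.3895 × 0.615385^8 = 0.3895 × 0.02057 = 0.008012
λ_eff = λ(1-P_K) = 4.8 × (1 - 0.008012) = 4.8 × 0.991988 = 4.7615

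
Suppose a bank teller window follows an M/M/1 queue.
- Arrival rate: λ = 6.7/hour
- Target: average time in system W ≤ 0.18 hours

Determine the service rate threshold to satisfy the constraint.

For M/M/1: W = 1/(μ-λ)
Need W ≤ 0.18, so 1/(μ-λ) ≤ 0.18
μ - λ ≥ 1/0.18 = 5.5556
μ ≥ 6.7 + 5.5556 = 12.2556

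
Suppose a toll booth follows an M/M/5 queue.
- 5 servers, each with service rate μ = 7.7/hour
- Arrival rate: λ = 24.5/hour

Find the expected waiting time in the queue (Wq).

Traffic intensity: ρ = λ/(cμ) = 24.5/(5×7.7) = 0.6364
Since ρ = 0.6364 < 1, system is stable.
Offered load a = λ/μ = cρ = 24.5/7.7 = 3.1818
P₀ = [ Σₙ₌₀^4 aⁿ/n! + a^5/(5!(1-ρ)) ]⁻¹
Σ = a^0/0! + a^1/1! + a^2/2! + a^3/3! + a^4/4! = 1.0000 + 3.1818 + 5.0620 + 5.3688 + 4.2706 = 18.8832
a^5/(5!(1-ρ)) = 326.1195/(120 × 0.363636) = 7.4736
P₀ = 1/(18.8832 + 7.4736) = 0.03794
Lq = P₀·a^5·ρ / (5!(1-ρ)²) = 0.037941 × 326.1195 × 0.63636 / (120 × 0.13223) = 0.4962
Wq = Lq/λ = 0.4962/24.5 = 0.02025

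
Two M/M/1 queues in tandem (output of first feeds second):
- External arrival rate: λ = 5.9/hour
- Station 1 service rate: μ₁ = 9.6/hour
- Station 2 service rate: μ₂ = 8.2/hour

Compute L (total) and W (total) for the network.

By Jackson's theorem, each station behaves as independent M/M/1.
Station 1: ρ₁ = 5.9/9.6 = 0.6146, L₁ = ρ₁/(1-ρ₁) = λ/(μ₁-λ) = 5.9/3.70 = 1.5946
Station 2: ρ₂ = 5.9/8.2 = 0.7195, L₂ = ρ₂/(1-ρ₂) = λ/(μ₂-λ) = 5.9/2.30 = 2.5652
Total: L = L₁ + L₂ = 1.5946 + 2.5652 = 4.1598
W = L/λ = 4.1598/5.9 = 0.7051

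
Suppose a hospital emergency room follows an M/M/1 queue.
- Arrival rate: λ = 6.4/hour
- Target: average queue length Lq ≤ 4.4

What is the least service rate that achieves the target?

For M/M/1: Lq = λ²/(μ(μ-λ))
Need Lq ≤ 4.4, i.e. μ(μ-λ) ≥ λ²/4.4
μ² - 6.4μ - 40.96/4.4 ≥ 0  →  μ² - 6.4μ - 9.3091 ≥ 0
Quadratic formula (positive root): μ = [λ + √(λ² + 4×9.3091)]/2
Discriminant: 40.96 + 4×9.3091 = 78.1964, √78.1964 = 8.84287
μ ≥ (6.4 + 8.84287)/2 = 7.6214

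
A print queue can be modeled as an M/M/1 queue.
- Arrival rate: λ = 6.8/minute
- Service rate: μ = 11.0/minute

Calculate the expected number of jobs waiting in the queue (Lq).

ρ = λ/μ = 6.8/11.0 = 0.6182
For M/M/1: Lq = λ²/(μ(μ-λ))
Lq = 46.24/(11.0 × 4.20)
Lq = 1.0009 jobs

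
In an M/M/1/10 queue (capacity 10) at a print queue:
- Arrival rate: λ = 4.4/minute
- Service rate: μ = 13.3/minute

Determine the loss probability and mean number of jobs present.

ρ = λ/μ = 4.4/13.3 = 0.33083
P₀ = (1-ρ)/(1-ρ^(K+1)) = (1-0.33083)/(1-0.33083^11) = 0.6692/1.0000 = 0.6692
P_K = P₀×ρ^K = 0.6692 × 0.33083^10 = 0.6692 × 0.00001571 = 0.00001051
Blocking probability P_10 = 0.00001051 (0.001051%)
L = ρ[1 - (K+1)ρ^K + Kρ^(K+1)] / [(1-ρ)(1-ρ^(K+1))]
L = 0.33083 × (1 - 11×0.00001571 + 10×0.000005196) / ((1 - 0.33083) × (1 - 0.000005196)) = 0.4943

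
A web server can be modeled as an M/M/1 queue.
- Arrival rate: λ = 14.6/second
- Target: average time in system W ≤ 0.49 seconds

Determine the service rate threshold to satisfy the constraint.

For M/M/1: W = 1/(μ-λ)
Need W ≤ 0.49, so 1/(μ-λ) ≤ 0.49
μ - λ ≥ 1/0.49 = 2.0408
μ ≥ 14.6 + 2.0408 = 16.6408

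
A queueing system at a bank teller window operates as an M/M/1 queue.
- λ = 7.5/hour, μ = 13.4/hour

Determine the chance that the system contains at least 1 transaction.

ρ = λ/μ = 7.5/13.4 = 0.5597
P(N ≥ n) = ρⁿ
P(N ≥ 1) = 0.5597^1
P(N ≥ 1) = 0.5597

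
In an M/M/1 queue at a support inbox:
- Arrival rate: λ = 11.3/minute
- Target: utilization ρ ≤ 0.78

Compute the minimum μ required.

ρ = λ/μ, so μ = λ/ρ
μ ≥ 11.3/0.78 = 14.4872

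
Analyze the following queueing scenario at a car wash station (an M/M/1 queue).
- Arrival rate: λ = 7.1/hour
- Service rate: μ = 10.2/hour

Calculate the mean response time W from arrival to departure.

First, compute utilization: ρ = λ/μ = 7.1/10.2 = 0.6961
For M/M/1: W = 1/(μ-λ)
W = 1/(10.2-7.1) = 1/3.10
W = 0.3226 hours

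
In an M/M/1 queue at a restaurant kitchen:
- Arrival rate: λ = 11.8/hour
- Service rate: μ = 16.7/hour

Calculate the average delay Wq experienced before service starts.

First, compute utilization: ρ = λ/μ = 11.8/16.7 = 0.7066
For M/M/1: Wq = λ/(μ(μ-λ))
Wq = 11.8/(16.7 × (16.7-11.8))
Wq = 11.8/(16.7 × 4.90)
Wq = 0.1442 hours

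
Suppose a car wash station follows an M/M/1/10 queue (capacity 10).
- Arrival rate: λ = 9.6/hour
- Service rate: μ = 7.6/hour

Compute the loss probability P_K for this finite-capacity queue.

ρ = λ/μ = 9.6/7.6 = 1.26316
P₀ = (1-ρ)/(1-ρ^(K+1)) = (1-1.26316)/(1-1.26316^11) = -0.2632/-12.0630 = 0.02182
P_K = P₀×ρ^K = 0.021816 × 1.26316^10 = 0.021816 × 10.3415 = 0.2256
Blocking probability = 22.56%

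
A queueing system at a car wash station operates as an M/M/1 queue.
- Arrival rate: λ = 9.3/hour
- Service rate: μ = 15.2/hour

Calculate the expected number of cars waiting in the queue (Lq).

ρ = λ/μ = 9.3/15.2 = 0.6118
For M/M/1: Lq = λ²/(μ(μ-λ))
Lq = 86.49/(15.2 × 5.90)
Lq = 0.9644 cars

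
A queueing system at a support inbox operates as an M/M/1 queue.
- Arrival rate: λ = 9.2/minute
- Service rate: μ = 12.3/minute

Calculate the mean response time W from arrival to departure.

First, compute utilization: ρ = λ/μ = 9.2/12.3 = 0.7480
For M/M/1: W = 1/(μ-λ)
W = 1/(12.3-9.2) = 1/3.10
W = 0.3226 minutes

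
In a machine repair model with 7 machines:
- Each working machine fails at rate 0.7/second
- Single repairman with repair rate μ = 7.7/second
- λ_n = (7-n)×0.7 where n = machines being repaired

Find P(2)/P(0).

P(2)/P(0) = ∏_{i=0}^{2-1} λ_i/μ_{i+1}
= (7-0)×0.7/7.7 × (7-1)×0.7/7.7
= 0.3471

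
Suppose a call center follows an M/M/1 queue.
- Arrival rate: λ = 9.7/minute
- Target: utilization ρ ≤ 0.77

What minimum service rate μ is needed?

ρ = λ/μ, so μ = λ/ρ
μ ≥ 9.7/0.77 = 12.5974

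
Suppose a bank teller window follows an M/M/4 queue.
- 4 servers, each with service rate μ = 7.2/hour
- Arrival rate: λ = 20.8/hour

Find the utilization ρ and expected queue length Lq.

Traffic intensity: ρ = λ/(cμ) = 20.8/(4×7.2) = 0.7222
Since ρ = 0.7222 < 1, system is stable.
Offered load a = λ/μ = cρ = 20.8/7.2 = 2.8889
P₀ = [ Σₙ₌₀^3 aⁿ/n! + a^4/(4!(1-ρ)) ]⁻¹
Σ = a^0/0! + a^1/1! + a^2/2! + a^3/3! = 1.0000 + 2.8889 + 4.1728 + 4.0183 = 12.0800
a^4/(4!(1-ρ)) = 69.6504/(24 × 0.277778) = 10.4476
P₀ = 1/(12.0800 + 10.4476) = 0.04439
Lq = P₀·a^4·ρ / (4!(1-ρ)²) = 0.04439 × 69.6504 × 0.7222 / (24 × 0.07716) = 1.2058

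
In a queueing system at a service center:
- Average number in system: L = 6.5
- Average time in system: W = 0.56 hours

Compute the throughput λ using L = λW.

Little's Law: L = λW, so λ = L/W
λ = 6.5/0.56 = 11.6071 customers/hour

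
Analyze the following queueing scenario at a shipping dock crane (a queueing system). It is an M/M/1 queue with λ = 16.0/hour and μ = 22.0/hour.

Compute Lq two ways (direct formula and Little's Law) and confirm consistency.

Method 1 (direct): Lq = λ²/(μ(μ-λ)) = 256.00/(22.0 × 6.00) = 1.9394

Method 2 (Little's Law):
W = 1/(μ-λ) = 1/6.00 = 0.166667
Wq = W - 1/μ = 0.166667 - 0.0454545 = 0.12121
Lq = λWq = 16.0 × 0.12121 = 1.9394 ✔ (matches Method 1)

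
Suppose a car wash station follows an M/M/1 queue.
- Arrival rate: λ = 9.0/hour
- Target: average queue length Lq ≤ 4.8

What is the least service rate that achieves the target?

For M/M/1: Lq = λ²/(μ(μ-λ))
Need Lq ≤ 4.8, i.e. μ(μ-λ) ≥ λ²/4.8
μ² - 9.0μ - 81.00/4.8 ≥ 0  →  μ² - 9.0μ - 16.8750 ≥ 0
Quadratic formula (positive root): μ = [λ + √(λ² + 4×16.8750)]/2
Discriminant: 81.00 + 4×16.8750 = 148.5000, √148.5000 = 12.1861
μ ≥ (9.0 + 12.1861)/2 = 10.5930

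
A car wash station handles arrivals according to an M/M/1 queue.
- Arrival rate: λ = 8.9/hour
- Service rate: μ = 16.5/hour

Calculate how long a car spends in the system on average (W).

First, compute utilization: ρ = λ/μ = 8.9/16.5 = 0.5394
For M/M/1: W = 1/(μ-λ)
W = 1/(16.5-8.9) = 1/7.60
W = 0.1316 hours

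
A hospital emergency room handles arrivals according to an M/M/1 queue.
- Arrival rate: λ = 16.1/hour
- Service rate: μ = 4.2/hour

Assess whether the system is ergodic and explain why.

Stability requires ρ = λ/(cμ) < 1
ρ = 16.1/(1 × 4.2) = 16.1/4.20 = 3.8333
Since 3.8333 ≥ 1, the system is UNSTABLE.
Queue grows without bound. Need μ > λ = 16.1.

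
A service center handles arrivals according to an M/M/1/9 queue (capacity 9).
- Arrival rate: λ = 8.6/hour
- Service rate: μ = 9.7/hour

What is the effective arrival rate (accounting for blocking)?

ρ = λ/μ = 8.6/9.7 = 0.8866
P₀ = (1-ρ)/(1-ρ^(K+1)) = (1-0.8866)/(1-0.8866^10) = 0.1134/0.6999 = 0.1620
P_K = P₀×ρ^K = 0.1620 × 0.8866^9 = 0.1620 × 0.3385 = 0.05484
λ_eff = λ(1-P_K) = 8.6 × (1 - 0.054844) = 8.6 × 0.945156 = 8.1283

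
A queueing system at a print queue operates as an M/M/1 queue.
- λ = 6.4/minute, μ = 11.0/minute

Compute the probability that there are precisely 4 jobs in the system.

ρ = λ/μ = 6.4/11.0 = 0.5818
P(n) = (1-ρ)ρⁿ
P(4) = (1-0.5818) × 0.5818^4
P(4) = 0.41820 × 0.11458
P(4) = 0.04792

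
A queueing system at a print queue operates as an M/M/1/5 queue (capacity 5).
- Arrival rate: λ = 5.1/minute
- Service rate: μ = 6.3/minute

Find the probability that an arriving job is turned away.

ρ = λ/μ = 5.1/6.3 = 0.809524
P₀ = (1-ρ)/(1-ρ^(K+1)) = (1-0.809524)/(1-0.809524^6) = 0.1905/0.7186 = 0.2651
P_K = P₀×ρ^K = 0.26508 × 0.809524^5 = 0.26508 × 0.34766 = 0.09216
Blocking probability = 9.22%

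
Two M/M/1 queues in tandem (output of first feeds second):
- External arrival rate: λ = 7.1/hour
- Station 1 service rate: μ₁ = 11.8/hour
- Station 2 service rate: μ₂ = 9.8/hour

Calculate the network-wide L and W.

By Jackson's theorem, each station behaves as independent M/M/1.
Station 1: ρ₁ = 7.1/11.8 = 0.6017, L₁ = ρ₁/(1-ρ₁) = λ/(μ₁-λ) = 7.1/4.70 = 1.51064
Station 2: ρ₂ = 7.1/9.8 = 0.7245, L₂ = ρ₂/(1-ρ₂) = λ/(μ₂-λ) = 7.1/2.70 = 2.62963
Total: L = L₁ + L₂ = 1.51064 + 2.62963 = 4.1403
W = L/λ = 4.1403/7.1 = 0.5831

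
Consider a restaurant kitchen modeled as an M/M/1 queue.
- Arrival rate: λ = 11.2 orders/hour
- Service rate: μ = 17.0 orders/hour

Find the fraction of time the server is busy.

Server utilization: ρ = λ/μ
ρ = 11.2/17.0 = 0.6588
The server is busy 65.88% of the time.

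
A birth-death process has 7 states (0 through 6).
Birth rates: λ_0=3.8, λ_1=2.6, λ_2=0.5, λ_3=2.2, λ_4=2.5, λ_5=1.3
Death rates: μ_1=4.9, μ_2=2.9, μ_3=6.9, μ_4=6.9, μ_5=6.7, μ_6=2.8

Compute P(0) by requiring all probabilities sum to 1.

Ratios P(n)/P(0) = (λ₀···λₙ₋₁)/(μ₁···μₙ):
P(1)/P(0) = (3.8)/(4.9) = 0.7755
P(2)/P(0) = (3.8×2.6)/(4.9×2.9) = 0.6953
P(3)/P(0) = (3.8×2.6×0.5)/(4.9×2.9×6.9) = 0.05038
P(4)/P(0) = (3.8×2.6×0.5×2.2)/(4.9×2.9×6.9×6.9) = 0.01606
P(5)/P(0) = (3.8×2.6×0.5×2.2×2.5)/(4.9×2.9×6.9×6.9×6.7) = 0.005994
P(6)/P(0) = (3.8×2.6×0.5×2.2×2.5×1.3)/(4.9×2.9×6.9×6.9×6.7×2.8) = 0.002783

Normalization: ∑ P(n) = 1
P(0) × (1.0000 + 0.7755 + 0.6953 + 0.05038 + 0.01606 + 0.005994 + 0.002783) = 1
P(0) × 2.5460 = 1
P(0) = 1/2.5460 = 0.3928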